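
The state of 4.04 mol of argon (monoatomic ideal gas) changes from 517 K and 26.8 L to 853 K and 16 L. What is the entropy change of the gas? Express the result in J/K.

ΔS = 7.9 J/K

Entropy is a state function: ΔS = nC_V ln(T₂/T₁) + nR ln(V₂/V₁), with C_V = 3R/2 = 12.47 J mol⁻¹ K⁻¹ for a monoatomic ideal gas.
ΔS = 4.04 × [12.47 × ln(853/517) + 8.314 × ln(16/26.8)] = 7.9 J/K.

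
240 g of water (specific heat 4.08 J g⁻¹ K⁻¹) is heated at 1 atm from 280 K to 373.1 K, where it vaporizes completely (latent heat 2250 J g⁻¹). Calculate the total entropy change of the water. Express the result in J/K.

ΔS = 1730 J/K

Warming step: ΔS₁ = m c ln(T_tr/T_i) = 240 × 4.08 × ln(373.1/280) = 281.1 J/K.
Phase change: ΔS₂ = +mL/T_tr = 240 × 2250 / 373.1 = 1447 J/K.
ΔS_total = (281.1) + (1447) = 1730 J/K.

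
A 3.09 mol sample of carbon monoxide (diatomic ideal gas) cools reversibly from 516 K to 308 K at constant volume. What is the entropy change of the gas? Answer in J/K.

At constant volume, ΔS = nC_V ln(T₂/T₁) with C_V = 5R/2 = 20.79 J mol⁻¹ K⁻¹.
ΔS = 3.09 × 20.79 × ln(308/516) = -33.1 J/K.

ΔS = -33.1 J/K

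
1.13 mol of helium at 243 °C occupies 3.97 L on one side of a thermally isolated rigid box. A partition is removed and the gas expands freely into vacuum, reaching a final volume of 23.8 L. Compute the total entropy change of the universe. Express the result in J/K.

ΔS_universe = 16.8 J/K

For an ideal gas in free expansion Q = 0 and W = 0, so T is unchanged.
Entropy is a state function; using a reversible isothermal path, ΔS_gas = nR ln(V₂/V₁) = 1.13 × 8.314 × ln(23.8/3.97) = 16.8 J/K.
The insulated surroundings exchange no heat, so ΔS_surr = 0 and ΔS_universe = ΔS_gas.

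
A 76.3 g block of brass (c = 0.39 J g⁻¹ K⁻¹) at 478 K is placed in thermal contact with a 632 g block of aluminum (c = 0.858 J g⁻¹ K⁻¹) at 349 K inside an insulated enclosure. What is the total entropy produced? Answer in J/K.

ΔS_total = 1.53 J/K

Energy balance: T_f = (m₁c₁T₁ + m₂c₂T₂)/(m₁c₁ + m₂c₂) = 355.71 K.
ΔS₁ = m₁c₁ ln(T_f/T₁) = 29.757 × ln(355.71/478) = -8.79298 J/K.
ΔS₂ = m₂c₂ ln(T_f/T₂) = 542.256 × ln(355.71/349) = 10.3278 J/K.
ΔS_total = -8.79298 + 10.3278 = 1.53 J/K.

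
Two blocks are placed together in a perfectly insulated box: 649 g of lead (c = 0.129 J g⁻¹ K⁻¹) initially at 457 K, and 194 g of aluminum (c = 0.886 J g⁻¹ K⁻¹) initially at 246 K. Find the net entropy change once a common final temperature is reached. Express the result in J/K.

ΔS_total = 11.4 J/K

Energy balance: T_f = (m₁c₁T₁ + m₂c₂T₂)/(m₁c₁ + m₂c₂) = 315.11 K.
ΔS₁ = m₁c₁ ln(T_f/T₁) = 83.721 × ln(315.11/457) = -31.12 J/K.
ΔS₂ = m₂c₂ ln(T_f/T₂) = 171.884 × ln(315.11/246) = 42.56 J/K.
ΔS_total = -31.12 + 42.56 = 11.4 J/K.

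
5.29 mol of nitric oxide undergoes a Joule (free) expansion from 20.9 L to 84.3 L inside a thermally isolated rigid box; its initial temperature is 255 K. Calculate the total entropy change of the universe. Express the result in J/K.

No heat is exchanged and no work is done, so the ideal-gas temperature stays constant.
Entropy is a state function; using a reversible isothermal path, ΔS_gas = nR ln(V₂/V₁) = 5.29 × 8.314 × ln(84.3/20.9) = 61.3 J/K.
The insulated surroundings exchange no heat, so ΔS_surr = 0 and ΔS_universe = ΔS_gas.

ΔS_universe = 61.3 J/K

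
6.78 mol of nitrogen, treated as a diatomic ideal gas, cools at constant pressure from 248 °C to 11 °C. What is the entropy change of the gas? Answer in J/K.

ΔS = -120 J/K

In kelvin: T₁ = 521.15 K, T₂ = 284.15 K. At constant pressure, ΔS = nC_p ln(T₂/T₁) with C_p = 7R/2 = 29.1 J mol⁻¹ K⁻¹.
ΔS = 6.78 × 29.1 × ln(284.15/521.15) = -120 J/K.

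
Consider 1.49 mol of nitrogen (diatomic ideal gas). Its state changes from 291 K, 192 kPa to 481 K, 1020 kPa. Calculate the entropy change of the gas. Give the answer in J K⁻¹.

ΔS = 1.1 J/K

ΔS = nC_p ln(T₂/T₁) − nR ln(P₂/P₁), with C_p = 7R/2 = 29.1 J mol⁻¹ K⁻¹ for a diatomic ideal gas.
ΔS = 1.49 × [29.1 × ln(481/291) − 8.314 × ln(1020/192)] = 1.1 J/K.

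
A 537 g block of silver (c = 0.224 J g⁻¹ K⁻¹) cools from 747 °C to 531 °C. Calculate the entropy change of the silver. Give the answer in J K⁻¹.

ΔS = -28.6 J/K

In kelvin: T₁ = 1020.15 K, T₂ = 804.15 K. ΔS = ∫dQ_rev/T = m c ln(T₂/T₁) = 537 × 0.224 × ln(804.15/1020.15) = -28.6 J/K.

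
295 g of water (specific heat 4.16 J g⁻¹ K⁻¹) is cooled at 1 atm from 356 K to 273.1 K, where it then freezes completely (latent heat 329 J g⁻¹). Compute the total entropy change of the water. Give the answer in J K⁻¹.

ΔS = -681 J/K

Cooling step: ΔS₁ = m c ln(T_tr/T_i) = 295 × 4.16 × ln(273.1/356) = -325.3 J/K.
Phase change: ΔS₂ = −mL/T_tr = −295 × 329 / 273.1 = -355.4 J/K.
ΔS_total = (-325.3) + (-355.4) = -681 J/K.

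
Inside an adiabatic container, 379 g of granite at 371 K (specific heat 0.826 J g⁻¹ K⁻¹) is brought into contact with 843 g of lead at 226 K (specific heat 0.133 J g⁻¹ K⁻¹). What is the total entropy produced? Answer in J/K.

ΔS_total = 9.33 J/K

Energy balance: T_f = (m₁c₁T₁ + m₂c₂T₂)/(m₁c₁ + m₂c₂) = 332.76 K.
ΔS₁ = m₁c₁ ln(T_f/T₁) = 313.054 × ln(332.76/371) = -34.05 J/K.
ΔS₂ = m₂c₂ ln(T_f/T₂) = 112.119 × ln(332.76/226) = 43.38 J/K.
ΔS_total = -34.05 + 43.38 = 9.33 J/K.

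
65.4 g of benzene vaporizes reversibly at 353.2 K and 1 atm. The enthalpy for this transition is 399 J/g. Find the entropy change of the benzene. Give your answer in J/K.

Heat absorbed by the substance: Q = mL = 65.4 × 399 = 26094.6 J.
At constant T, ΔS = Q_rev/T = 26094.6 / 353.2 = 73.9 J/K.

ΔS = 73.9 J/K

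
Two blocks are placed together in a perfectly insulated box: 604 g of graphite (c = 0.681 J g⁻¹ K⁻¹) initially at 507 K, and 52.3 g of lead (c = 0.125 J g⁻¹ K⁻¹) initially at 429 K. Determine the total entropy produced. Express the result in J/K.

ΔS_total = 0.0851 J/K

Energy balance: T_f = (m₁c₁T₁ + m₂c₂T₂)/(m₁c₁ + m₂c₂) = 505.78 K.
ΔS₁ = m₁c₁ ln(T_f/T₁) = 411.324 × ln(505.78/507) = -0.991227 J/K.
ΔS₂ = m₂c₂ ln(T_f/T₂) = 6.5375 × ln(505.78/429) = 1.07636 J/K.
ΔS_total = -0.991227 + 1.07636 = 0.0851 J/K.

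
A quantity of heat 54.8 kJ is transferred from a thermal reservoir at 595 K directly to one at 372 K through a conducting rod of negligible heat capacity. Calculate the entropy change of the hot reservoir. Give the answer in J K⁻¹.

ΔS_hot = -92.1 J/K

The hot reservoir loses heat Q, so ΔS_hot = −Q/T_H = −54800/595 = -92.1 J/K.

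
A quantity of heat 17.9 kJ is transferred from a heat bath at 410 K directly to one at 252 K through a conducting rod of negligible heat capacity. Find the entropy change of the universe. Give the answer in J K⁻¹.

ΔS_hot = −Q/T_H = −17900/410 = -43.66 J/K and ΔS_cold = +Q/T_C = 17900/252 = 71.03 J/K.
ΔS_total = -43.66 + 71.03 = 27.4 J/K, positive as the second law requires.

ΔS_total = 27.4 J/K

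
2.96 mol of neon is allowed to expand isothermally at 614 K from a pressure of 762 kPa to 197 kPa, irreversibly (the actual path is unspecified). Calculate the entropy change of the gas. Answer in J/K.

Entropy is a state function, so ΔS_gas depends only on the end states.
For an isothermal ideal gas ΔS_gas = nR ln(P₁/P₂) = 2.96 × 8.314 × ln(762/197) = 33.3 J/K.

ΔS_gas = 33.3 J/K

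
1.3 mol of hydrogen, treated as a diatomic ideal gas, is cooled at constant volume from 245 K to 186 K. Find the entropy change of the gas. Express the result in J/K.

ΔS = -7.44 J/K

At constant volume, ΔS = nC_V ln(T₂/T₁) with C_V = 5R/2 = 20.79 J mol⁻¹ K⁻¹.
ΔS = 1.3 × 20.79 × ln(186/245) = -7.44 J/K.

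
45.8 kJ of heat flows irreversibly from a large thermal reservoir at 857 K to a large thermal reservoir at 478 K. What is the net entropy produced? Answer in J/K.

ΔS_hot = −Q/T_H = −45800/857 = -53.44 J/K and ΔS_cold = +Q/T_C = 45800/478 = 95.82 J/K.
ΔS_total = -53.44 + 95.82 = 42.4 J/K, positive as the second law requires.

ΔS_total = 42.4 J/K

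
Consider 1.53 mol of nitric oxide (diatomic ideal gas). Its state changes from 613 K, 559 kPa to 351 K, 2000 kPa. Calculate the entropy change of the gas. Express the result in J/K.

ΔS = -41 J/K

ΔS = nC_p ln(T₂/T₁) − nR ln(P₂/P₁), with C_p = 7R/2 = 29.1 J mol⁻¹ K⁻¹ for a diatomic ideal gas.
ΔS = 1.53 × [29.1 × ln(351/613) − 8.314 × ln(2000/559)] = -41 J/K.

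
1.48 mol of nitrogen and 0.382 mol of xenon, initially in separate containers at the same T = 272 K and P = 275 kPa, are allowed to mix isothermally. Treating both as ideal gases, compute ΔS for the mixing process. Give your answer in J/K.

Mole fractions: x_A = 1.48/1.86 = 0.795, x_B = 0.205.
ΔS_mix = −R(n_A ln x_A + n_B ln x_B) = −8.314 × (1.48 ln 0.795 + 0.382 ln 0.205) = 7.86 J/K.

ΔS_mix = 7.86 J/K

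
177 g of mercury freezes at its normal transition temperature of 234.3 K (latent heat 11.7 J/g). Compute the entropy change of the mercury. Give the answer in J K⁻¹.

Heat released by the substance: Q = −mL = −177 × 11.7 = −2070.9 J.
At constant T, ΔS = Q_rev/T = −2070.9 / 234.3 = -8.84 J/K.

ΔS = -8.84 J/K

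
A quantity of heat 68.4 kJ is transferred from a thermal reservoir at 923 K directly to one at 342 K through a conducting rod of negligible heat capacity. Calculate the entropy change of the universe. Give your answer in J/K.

ΔS_hot = −Q/T_H = −68400/923 = -74.11 J/K and ΔS_cold = +Q/T_C = 68400/342 = 200 J/K.
ΔS_total = -74.11 + 200 = 126 J/K, positive as the second law requires.

ΔS_total = 126 J/K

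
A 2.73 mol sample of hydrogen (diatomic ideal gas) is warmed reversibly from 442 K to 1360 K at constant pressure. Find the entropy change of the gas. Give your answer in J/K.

At constant pressure, ΔS = nC_p ln(T₂/T₁) with C_p = 7R/2 = 29.1 J mol⁻¹ K⁻¹.
ΔS = 2.73 × 29.1 × ln(1360/442) = 89.3 J/K.

ΔS = 89.3 J/K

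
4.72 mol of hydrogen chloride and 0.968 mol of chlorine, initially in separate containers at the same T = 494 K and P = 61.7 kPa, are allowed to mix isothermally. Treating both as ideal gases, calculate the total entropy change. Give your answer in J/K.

Mole fractions: x_A = 4.72/5.69 = 0.83, x_B = 0.17.
ΔS_mix = −R(n_A ln x_A + n_B ln x_B) = −8.314 × (4.72 ln 0.83 + 0.968 ln 0.17) = 21.6 J/K.

ΔS_mix = 21.6 J/K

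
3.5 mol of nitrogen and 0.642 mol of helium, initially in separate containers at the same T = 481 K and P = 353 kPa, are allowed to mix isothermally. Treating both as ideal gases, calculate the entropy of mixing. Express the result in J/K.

ΔS_mix = 14.9 J/K

Mole fractions: x_A = 3.5/4.14 = 0.845, x_B = 0.155.
ΔS_mix = −R(n_A ln x_A + n_B ln x_B) = −8.314 × (3.5 ln 0.845 + 0.642 ln 0.155) = 14.9 J/K.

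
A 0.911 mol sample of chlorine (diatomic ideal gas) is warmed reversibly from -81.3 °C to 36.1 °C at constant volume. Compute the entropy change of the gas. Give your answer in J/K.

ΔS = 9.04 J/K

In kelvin: T₁ = 191.85 K, T₂ = 309.25 K. At constant volume, ΔS = nC_V ln(T₂/T₁) with C_V = 5R/2 = 20.79 J mol⁻¹ K⁻¹.
ΔS = 0.911 × 20.79 × ln(309.25/191.85) = 9.04 J/K.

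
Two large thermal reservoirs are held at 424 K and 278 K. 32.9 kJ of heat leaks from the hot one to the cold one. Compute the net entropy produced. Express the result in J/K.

ΔS_hot = −Q/T_H = −32900/424 = -77.594 J/K and ΔS_cold = +Q/T_C = 32900/278 = 118.35 J/K.
ΔS_total = -77.594 + 118.35 = 40.8 J/K, positive as the second law requires.

ΔS_total = 40.8 J/K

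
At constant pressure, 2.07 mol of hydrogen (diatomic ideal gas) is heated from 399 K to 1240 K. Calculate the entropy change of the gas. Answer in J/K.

At constant pressure, ΔS = nC_p ln(T₂/T₁) with C_p = 7R/2 = 29.1 J mol⁻¹ K⁻¹.
ΔS = 2.07 × 29.1 × ln(1240/399) = 68.3 J/K.

ΔS = 68.3 J/K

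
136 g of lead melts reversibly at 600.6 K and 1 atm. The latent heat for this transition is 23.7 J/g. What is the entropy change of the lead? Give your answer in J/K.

ΔS = 5.37 J/K

Heat absorbed by the substance: Q = mL = 136 × 23.7 = 3223.2 J.
At constant T, ΔS = Q_rev/T = 3223.2 / 600.6 = 5.37 J/K.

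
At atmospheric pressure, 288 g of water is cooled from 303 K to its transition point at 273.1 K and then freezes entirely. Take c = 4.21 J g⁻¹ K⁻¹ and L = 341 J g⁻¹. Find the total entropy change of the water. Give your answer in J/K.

Cooling step: ΔS₁ = m c ln(T_tr/T_i) = 288 × 4.21 × ln(273.1/303) = -126 J/K.
Phase change: ΔS₂ = −mL/T_tr = −288 × 341 / 273.1 = -359.6 J/K.
ΔS_total = (-126) + (-359.6) = -486 J/K.

ΔS = -486 J/K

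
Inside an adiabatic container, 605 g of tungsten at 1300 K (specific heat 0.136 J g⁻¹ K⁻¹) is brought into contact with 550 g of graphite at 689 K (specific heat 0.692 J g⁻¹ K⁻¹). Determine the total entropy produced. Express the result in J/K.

ΔS_total = 15.5 J/K

Energy balance: T_f = (m₁c₁T₁ + m₂c₂T₂)/(m₁c₁ + m₂c₂) = 797.61 K.
ΔS₁ = m₁c₁ ln(T_f/T₁) = 82.28 × ln(797.61/1300) = -40.19 J/K.
ΔS₂ = m₂c₂ ln(T_f/T₂) = 380.6 × ln(797.61/689) = 55.71 J/K.
ΔS_total = -40.19 + 55.71 = 15.5 J/K.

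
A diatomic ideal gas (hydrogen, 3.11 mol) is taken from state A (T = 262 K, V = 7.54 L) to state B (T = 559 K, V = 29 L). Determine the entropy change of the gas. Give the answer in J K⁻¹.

ΔS = 83.8 J/K

Entropy is a state function: ΔS = nC_V ln(T₂/T₁) + nR ln(V₂/V₁), with C_V = 5R/2 = 20.79 J mol⁻¹ K⁻¹ for a diatomic ideal gas.
ΔS = 3.11 × [20.79 × ln(559/262) + 8.314 × ln(29/7.54)] = 83.8 J/K.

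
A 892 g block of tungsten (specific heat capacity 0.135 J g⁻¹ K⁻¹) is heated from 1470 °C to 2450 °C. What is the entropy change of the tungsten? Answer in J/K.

ΔS = 53.7 J/K

In kelvin: T₁ = 1743.15 K, T₂ = 2723.15 K. ΔS = ∫dQ_rev/T = m c ln(T₂/T₁) = 892 × 0.135 × ln(2723.15/1743.15) = 53.7 J/K.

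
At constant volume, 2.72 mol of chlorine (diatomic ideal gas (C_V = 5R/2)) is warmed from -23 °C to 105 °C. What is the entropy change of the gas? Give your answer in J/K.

In kelvin: T₁ = 250.15 K, T₂ = 378.15 K. At constant volume, ΔS = nC_V ln(T₂/T₁) with C_V = 5R/2 = 20.79 J mol⁻¹ K⁻¹.
ΔS = 2.72 × 20.79 × ln(378.15/250.15) = 23.4 J/K.

ΔS = 23.4 J/K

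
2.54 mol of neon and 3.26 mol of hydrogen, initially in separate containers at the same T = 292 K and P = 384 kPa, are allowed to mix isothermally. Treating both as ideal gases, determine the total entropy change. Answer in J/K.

ΔS_mix = 33.1 J/K

Mole fractions: x_A = 2.54/5.8 = 0.438, x_B = 0.562.
ΔS_mix = −R(n_A ln x_A + n_B ln x_B) = −8.314 × (2.54 ln 0.438 + 3.26 ln 0.562) = 33.1 J/K.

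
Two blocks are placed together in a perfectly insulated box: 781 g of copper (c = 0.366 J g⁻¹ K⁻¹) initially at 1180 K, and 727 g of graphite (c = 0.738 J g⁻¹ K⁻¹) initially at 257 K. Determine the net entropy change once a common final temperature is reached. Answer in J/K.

ΔS_total = 231 J/K

Energy balance: T_f = (m₁c₁T₁ + m₂c₂T₂)/(m₁c₁ + m₂c₂) = 577.82 K.
ΔS₁ = m₁c₁ ln(T_f/T₁) = 285.846 × ln(577.82/1180) = -204.1 J/K.
ΔS₂ = m₂c₂ ln(T_f/T₂) = 536.526 × ln(577.82/257) = 434.7 J/K.
ΔS_total = -204.1 + 434.7 = 231 J/K.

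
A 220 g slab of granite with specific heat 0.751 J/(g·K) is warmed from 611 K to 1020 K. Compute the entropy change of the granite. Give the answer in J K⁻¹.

ΔS = 84.7 J/K

ΔS = ∫dQ_rev/T = m c ln(T₂/T₁) = 220 × 0.751 × ln(1020/611) = 84.7 J/K.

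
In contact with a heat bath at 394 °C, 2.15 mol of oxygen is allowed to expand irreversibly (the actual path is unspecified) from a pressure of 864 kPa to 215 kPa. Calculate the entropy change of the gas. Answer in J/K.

Entropy is a state function, so ΔS_gas depends only on the end states.
For an isothermal ideal gas ΔS_gas = nR ln(P₁/P₂) = 2.15 × 8.314 × ln(864/215) = 24.9 J/K.

ΔS_gas = 24.9 J/K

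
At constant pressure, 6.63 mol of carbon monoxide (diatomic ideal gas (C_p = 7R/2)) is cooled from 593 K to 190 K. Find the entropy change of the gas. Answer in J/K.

At constant pressure, ΔS = nC_p ln(T₂/T₁) with C_p = 7R/2 = 29.1 J mol⁻¹ K⁻¹.
ΔS = 6.63 × 29.1 × ln(190/593) = -220 J/K.

ΔS = -220 J/K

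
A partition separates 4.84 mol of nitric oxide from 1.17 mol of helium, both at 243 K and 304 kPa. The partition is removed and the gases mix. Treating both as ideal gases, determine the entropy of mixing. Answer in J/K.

ΔS_mix = 24.6 J/K

Mole fractions: x_A = 4.84/6.01 = 0.805, x_B = 0.195.
ΔS_mix = −R(n_A ln x_A + n_B ln x_B) = −8.314 × (4.84 ln 0.805 + 1.17 ln 0.195) = 24.6 J/K.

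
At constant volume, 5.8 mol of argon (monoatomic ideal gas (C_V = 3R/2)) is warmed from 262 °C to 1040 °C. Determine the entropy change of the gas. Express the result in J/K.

ΔS = 64.9 J/K

In kelvin: T₁ = 535.15 K, T₂ = 1313.15 K. At constant volume, ΔS = nC_V ln(T₂/T₁) with C_V = 3R/2 = 12.47 J mol⁻¹ K⁻¹.
ΔS = 5.8 × 12.47 × ln(1313.15/535.15) = 64.9 J/K.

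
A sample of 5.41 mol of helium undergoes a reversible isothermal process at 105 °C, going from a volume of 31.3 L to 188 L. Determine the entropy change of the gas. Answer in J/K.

ΔS_gas = 80.6 J/K

For an isothermal ideal gas ΔS_gas = nR ln(V₂/V₁) = 5.41 × 8.314 × ln(188/31.3) = 80.6 J/K.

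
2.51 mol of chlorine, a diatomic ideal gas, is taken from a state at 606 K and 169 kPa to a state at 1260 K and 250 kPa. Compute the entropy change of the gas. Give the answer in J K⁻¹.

ΔS = 45.3 J/K

ΔS = nC_p ln(T₂/T₁) − nR ln(P₂/P₁), with C_p = 7R/2 = 29.1 J mol⁻¹ K⁻¹ for a diatomic ideal gas.
ΔS = 2.51 × [29.1 × ln(1260/606) − 8.314 × ln(250/169)] = 45.3 J/K.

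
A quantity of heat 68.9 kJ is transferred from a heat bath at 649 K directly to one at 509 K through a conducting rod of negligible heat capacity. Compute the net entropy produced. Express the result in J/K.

ΔS_hot = −Q/T_H = −68900/649 = -106.2 J/K and ΔS_cold = +Q/T_C = 68900/509 = 135.4 J/K.
ΔS_total = -106.2 + 135.4 = 29.2 J/K, positive as the second law requires.

ΔS_total = 29.2 J/K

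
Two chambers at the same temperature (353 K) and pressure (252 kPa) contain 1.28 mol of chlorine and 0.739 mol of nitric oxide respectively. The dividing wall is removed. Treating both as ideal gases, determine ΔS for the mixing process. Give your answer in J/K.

Mole fractions: x_A = 1.28/2.02 = 0.634, x_B = 0.366.
ΔS_mix = −R(n_A ln x_A + n_B ln x_B) = −8.314 × (1.28 ln 0.634 + 0.739 ln 0.366) = 11 J/K.

ΔS_mix = 11 J/K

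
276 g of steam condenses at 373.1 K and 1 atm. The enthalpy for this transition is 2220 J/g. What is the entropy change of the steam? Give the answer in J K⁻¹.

ΔS = -1640 J/K

Heat released by the substance: Q = −mL = −276 × 2220 = −612720 J.
At constant T, ΔS = Q_rev/T = −612720 / 373.1 = -1640 J/K.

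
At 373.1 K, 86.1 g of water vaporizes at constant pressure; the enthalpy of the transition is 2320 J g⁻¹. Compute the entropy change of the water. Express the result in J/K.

Heat absorbed by the substance: Q = mL = 86.1 × 2320 = 199752 J.
At constant T, ΔS = Q_rev/T = 199752 / 373.1 = 535 J/K.

ΔS = 535 J/K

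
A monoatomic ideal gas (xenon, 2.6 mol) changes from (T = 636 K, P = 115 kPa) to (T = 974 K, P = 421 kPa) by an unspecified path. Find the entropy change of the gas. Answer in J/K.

ΔS = nC_p ln(T₂/T₁) − nR ln(P₂/P₁), with C_p = 5R/2 = 20.79 J mol⁻¹ K⁻¹ for a monoatomic ideal gas.
ΔS = 2.6 × [20.79 × ln(974/636) − 8.314 × ln(421/115)] = -5.02 J/K.

ΔS = -5.02 J/K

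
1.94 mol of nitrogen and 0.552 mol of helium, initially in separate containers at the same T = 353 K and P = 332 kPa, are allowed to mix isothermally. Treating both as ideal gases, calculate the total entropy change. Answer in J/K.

ΔS_mix = 11 J/K

Mole fractions: x_A = 1.94/2.49 = 0.778, x_B = 0.222.
ΔS_mix = −R(n_A ln x_A + n_B ln x_B) = −8.314 × (1.94 ln 0.778 + 0.552 ln 0.222) = 11 J/K.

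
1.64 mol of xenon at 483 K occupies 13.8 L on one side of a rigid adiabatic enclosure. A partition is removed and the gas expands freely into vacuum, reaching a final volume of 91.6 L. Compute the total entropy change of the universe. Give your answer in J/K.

ΔS_universe = 25.8 J/K

For an ideal gas in free expansion Q = 0 and W = 0, so T is unchanged.
Entropy is a state function; using a reversible isothermal path, ΔS_gas = nR ln(V₂/V₁) = 1.64 × 8.314 × ln(91.6/13.8) = 25.8 J/K.
The insulated surroundings exchange no heat, so ΔS_surr = 0 and ΔS_universe = ΔS_gas.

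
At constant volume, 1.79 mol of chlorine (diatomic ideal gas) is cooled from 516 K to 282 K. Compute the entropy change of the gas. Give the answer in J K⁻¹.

At constant volume, ΔS = nC_V ln(T₂/T₁) with C_V = 5R/2 = 20.79 J mol⁻¹ K⁻¹.
ΔS = 1.79 × 20.79 × ln(282/516) = -22.5 J/K.

ΔS = -22.5 J/K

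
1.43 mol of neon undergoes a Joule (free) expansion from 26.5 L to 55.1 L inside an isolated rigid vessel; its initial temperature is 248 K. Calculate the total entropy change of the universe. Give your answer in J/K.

ΔS_universe = 8.7 J/K

For an ideal gas in free expansion Q = 0 and W = 0, so T is unchanged.
Entropy is a state function; using a reversible isothermal path, ΔS_gas = nR ln(V₂/V₁) = 1.43 × 8.314 × ln(55.1/26.5) = 8.7 J/K.
The insulated surroundings exchange no heat, so ΔS_surr = 0 and ΔS_universe = ΔS_gas.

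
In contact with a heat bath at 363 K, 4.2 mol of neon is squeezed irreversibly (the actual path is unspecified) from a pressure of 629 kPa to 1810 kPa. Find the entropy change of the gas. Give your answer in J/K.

ΔS_gas = -36.9 J/K

Entropy is a state function, so ΔS_gas depends only on the end states.
For an isothermal ideal gas ΔS_gas = nR ln(P₁/P₂) = 4.2 × 8.314 × ln(629/1810) = -36.9 J/K.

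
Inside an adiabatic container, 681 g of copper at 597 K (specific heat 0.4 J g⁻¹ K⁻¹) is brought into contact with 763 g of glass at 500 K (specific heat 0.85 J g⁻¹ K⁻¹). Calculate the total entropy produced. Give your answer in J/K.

ΔS_total = 3.09 J/K

Energy balance: T_f = (m₁c₁T₁ + m₂c₂T₂)/(m₁c₁ + m₂c₂) = 528.69 K.
ΔS₁ = m₁c₁ ln(T_f/T₁) = 272.4 × ln(528.69/597) = -33.1 J/K.
ΔS₂ = m₂c₂ ln(T_f/T₂) = 648.55 × ln(528.69/500) = 36.19 J/K.
ΔS_total = -33.1 + 36.19 = 3.09 J/K.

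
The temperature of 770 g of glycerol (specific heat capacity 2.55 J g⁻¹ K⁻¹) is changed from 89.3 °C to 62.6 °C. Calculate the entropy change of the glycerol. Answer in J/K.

In kelvin: T₁ = 362.45 K, T₂ = 335.75 K. ΔS = ∫dQ_rev/T = m c ln(T₂/T₁) = 770 × 2.55 × ln(335.75/362.45) = -150 J/K.

ΔS = -150 J/K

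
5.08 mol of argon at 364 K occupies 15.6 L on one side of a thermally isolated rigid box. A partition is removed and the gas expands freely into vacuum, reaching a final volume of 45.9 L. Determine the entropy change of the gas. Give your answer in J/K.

No heat is exchanged and no work is done, so the ideal-gas temperature stays constant.
Entropy is a state function; using a reversible isothermal path, ΔS_gas = nR ln(V₂/V₁) = 5.08 × 8.314 × ln(45.9/15.6) = 45.6 J/K.

ΔS_gas = 45.6 J/K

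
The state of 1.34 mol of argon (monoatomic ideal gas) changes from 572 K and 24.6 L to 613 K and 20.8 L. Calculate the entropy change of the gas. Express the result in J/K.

ΔS = -0.713 J/K

Entropy is a state function: ΔS = nC_V ln(T₂/T₁) + nR ln(V₂/V₁), with C_V = 3R/2 = 12.47 J mol⁻¹ K⁻¹ for a monoatomic ideal gas.
ΔS = 1.34 × [12.47 × ln(613/572) + 8.314 × ln(20.8/24.6)] = -0.713 J/K.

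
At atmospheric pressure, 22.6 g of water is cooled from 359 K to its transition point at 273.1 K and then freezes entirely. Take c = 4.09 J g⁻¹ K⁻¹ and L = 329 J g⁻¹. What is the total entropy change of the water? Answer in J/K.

Cooling step: ΔS₁ = m c ln(T_tr/T_i) = 22.6 × 4.09 × ln(273.1/359) = -25.28 J/K.
Phase change: ΔS₂ = −mL/T_tr = −22.6 × 329 / 273.1 = -27.23 J/K.
ΔS_total = (-25.28) + (-27.23) = -52.5 J/K.

ΔS = -52.5 J/K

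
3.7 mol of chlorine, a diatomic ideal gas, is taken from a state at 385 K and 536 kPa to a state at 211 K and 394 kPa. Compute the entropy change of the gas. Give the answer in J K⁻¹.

ΔS = -55.3 J/K

ΔS = nC_p ln(T₂/T₁) − nR ln(P₂/P₁), with C_p = 7R/2 = 29.1 J mol⁻¹ K⁻¹ for a diatomic ideal gas.
ΔS = 3.7 × [29.1 × ln(211/385) − 8.314 × ln(394/536)] = -55.3 J/K.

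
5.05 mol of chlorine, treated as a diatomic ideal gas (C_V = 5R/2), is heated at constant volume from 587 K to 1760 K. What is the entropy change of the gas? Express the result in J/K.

ΔS = 115 J/K

At constant volume, ΔS = nC_V ln(T₂/T₁) with C_V = 5R/2 = 20.79 J mol⁻¹ K⁻¹.
ΔS = 5.05 × 20.79 × ln(1760/587) = 115 J/K.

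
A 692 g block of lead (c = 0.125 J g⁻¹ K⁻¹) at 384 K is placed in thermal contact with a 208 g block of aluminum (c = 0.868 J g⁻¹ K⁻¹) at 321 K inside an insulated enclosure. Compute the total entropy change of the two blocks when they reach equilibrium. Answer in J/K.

Energy balance: T_f = (m₁c₁T₁ + m₂c₂T₂)/(m₁c₁ + m₂c₂) = 341.41 K.
ΔS₁ = m₁c₁ ln(T_f/T₁) = 86.5 × ln(341.41/384) = -10.17 J/K.
ΔS₂ = m₂c₂ ln(T_f/T₂) = 180.544 × ln(341.41/321) = 11.128 J/K.
ΔS_total = -10.17 + 11.128 = 0.958 J/K.

ΔS_total = 0.958 J/K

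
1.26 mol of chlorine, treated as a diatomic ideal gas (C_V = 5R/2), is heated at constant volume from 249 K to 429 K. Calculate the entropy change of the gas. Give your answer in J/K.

At constant volume, ΔS = nC_V ln(T₂/T₁) with C_V = 5R/2 = 20.79 J mol⁻¹ K⁻¹.
ΔS = 1.26 × 20.79 × ln(429/249) = 14.2 J/K.

ΔS = 14.2 J/K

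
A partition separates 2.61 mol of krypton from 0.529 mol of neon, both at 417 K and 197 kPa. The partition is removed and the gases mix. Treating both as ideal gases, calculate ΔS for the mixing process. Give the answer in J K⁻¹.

ΔS_mix = 11.8 J/K

Mole fractions: x_A = 2.61/3.14 = 0.831, x_B = 0.169.
ΔS_mix = −R(n_A ln x_A + n_B ln x_B) = −8.314 × (2.61 ln 0.831 + 0.529 ln 0.169) = 11.8 J/K.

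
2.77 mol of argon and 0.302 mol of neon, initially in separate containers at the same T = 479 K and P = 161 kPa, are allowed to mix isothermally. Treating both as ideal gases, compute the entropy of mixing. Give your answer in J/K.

Mole fractions: x_A = 2.77/3.07 = 0.902, x_B = 0.0983.
ΔS_mix = −R(n_A ln x_A + n_B ln x_B) = −8.314 × (2.77 ln 0.902 + 0.302 ln 0.0983) = 8.21 J/K.

ΔS_mix = 8.21 J/K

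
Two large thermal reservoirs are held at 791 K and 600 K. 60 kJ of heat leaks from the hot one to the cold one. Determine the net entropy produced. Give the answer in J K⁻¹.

ΔS_hot = −Q/T_H = −60000/791 = -75.853 J/K and ΔS_cold = +Q/T_C = 60000/600 = 100 J/K.
ΔS_total = -75.853 + 100 = 24.1 J/K, positive as the second law requires.

ΔS_total = 24.1 J/K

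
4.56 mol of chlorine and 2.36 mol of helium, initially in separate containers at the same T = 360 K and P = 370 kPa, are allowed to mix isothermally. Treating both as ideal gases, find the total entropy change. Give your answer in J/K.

Mole fractions: x_A = 4.56/6.92 = 0.659, x_B = 0.341.
ΔS_mix = −R(n_A ln x_A + n_B ln x_B) = −8.314 × (4.56 ln 0.659 + 2.36 ln 0.341) = 36.9 J/K.

ΔS_mix = 36.9 J/K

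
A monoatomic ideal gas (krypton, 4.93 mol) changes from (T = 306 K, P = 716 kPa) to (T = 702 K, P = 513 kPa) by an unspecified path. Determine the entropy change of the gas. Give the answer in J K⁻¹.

ΔS = nC_p ln(T₂/T₁) − nR ln(P₂/P₁), with C_p = 5R/2 = 20.79 J mol⁻¹ K⁻¹ for a monoatomic ideal gas.
ΔS = 4.93 × [20.79 × ln(702/306) − 8.314 × ln(513/716)] = 98.8 J/K.

ΔS = 98.8 J/K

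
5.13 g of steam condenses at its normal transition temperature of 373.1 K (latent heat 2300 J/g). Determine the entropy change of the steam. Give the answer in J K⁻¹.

Heat released by the substance: Q = −mL = −5.13 × 2300 = −11799 J.
At constant T, ΔS = Q_rev/T = −11799 / 373.1 = -31.6 J/K.

ΔS = -31.6 J/K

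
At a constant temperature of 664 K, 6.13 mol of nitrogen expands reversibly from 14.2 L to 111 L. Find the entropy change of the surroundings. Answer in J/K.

For an isothermal ideal gas ΔS_gas = nR ln(V₂/V₁) = 6.13 × 8.314 × ln(111/14.2) = 105 J/K.
The process is reversible, so ΔS_surr = −ΔS_gas = -105 J/K and ΔS_universe = 0.

ΔS_surr = -105 J/K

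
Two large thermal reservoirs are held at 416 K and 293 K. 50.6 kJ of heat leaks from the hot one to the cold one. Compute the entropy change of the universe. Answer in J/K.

ΔS_hot = −Q/T_H = −50600/416 = -121.6 J/K and ΔS_cold = +Q/T_C = 50600/293 = 172.7 J/K.
ΔS_total = -121.6 + 172.7 = 51.1 J/K, positive as the second law requires.

ΔS_total = 51.1 J/K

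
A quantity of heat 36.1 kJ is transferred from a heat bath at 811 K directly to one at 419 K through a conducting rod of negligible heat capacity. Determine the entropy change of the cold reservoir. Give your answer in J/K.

The cold reservoir gains heat Q, so ΔS_cold = +Q/T_C = 36100/419 = 86.2 J/K.

ΔS_cold = 86.2 J/K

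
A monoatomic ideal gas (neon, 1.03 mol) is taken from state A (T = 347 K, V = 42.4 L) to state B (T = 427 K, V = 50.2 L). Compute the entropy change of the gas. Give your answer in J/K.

ΔS = 4.11 J/K

Entropy is a state function: ΔS = nC_V ln(T₂/T₁) + nR ln(V₂/V₁), with C_V = 3R/2 = 12.47 J mol⁻¹ K⁻¹ for a monoatomic ideal gas.
ΔS = 1.03 × [12.47 × ln(427/347) + 8.314 × ln(50.2/42.4)] = 4.11 J/K.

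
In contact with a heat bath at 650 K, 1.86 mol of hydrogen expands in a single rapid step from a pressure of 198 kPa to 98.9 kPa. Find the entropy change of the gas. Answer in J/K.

ΔS_gas = 10.7 J/K

Entropy is a state function, so ΔS_gas depends only on the end states.
For an isothermal ideal gas ΔS_gas = nR ln(P₁/P₂) = 1.86 × 8.314 × ln(198/98.9) = 10.7 J/K.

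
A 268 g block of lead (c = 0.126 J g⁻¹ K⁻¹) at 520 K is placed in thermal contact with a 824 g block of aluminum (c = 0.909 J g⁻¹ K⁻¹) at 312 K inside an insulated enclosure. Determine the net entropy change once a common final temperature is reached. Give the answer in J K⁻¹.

Energy balance: T_f = (m₁c₁T₁ + m₂c₂T₂)/(m₁c₁ + m₂c₂) = 320.97 K.
ΔS₁ = m₁c₁ ln(T_f/T₁) = 33.768 × ln(320.97/520) = -16.292 J/K.
ΔS₂ = m₂c₂ ln(T_f/T₂) = 749.016 × ln(320.97/312) = 21.237 J/K.
ΔS_total = -16.292 + 21.237 = 4.94 J/K.

ΔS_total = 4.94 J/K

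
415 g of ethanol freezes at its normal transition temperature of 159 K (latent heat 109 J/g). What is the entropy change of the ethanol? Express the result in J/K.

ΔS = -284 J/K

Heat released by the substance: Q = −mL = −415 × 109 = −45235 J.
At constant T, ΔS = Q_rev/T = −45235 / 159 = -284 J/K.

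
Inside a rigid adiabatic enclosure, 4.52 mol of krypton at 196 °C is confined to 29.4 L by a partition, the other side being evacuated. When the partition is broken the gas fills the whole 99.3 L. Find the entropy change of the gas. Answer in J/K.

ΔS_gas = 45.7 J/K

For an ideal gas in free expansion Q = 0 and W = 0, so T is unchanged.
Entropy is a state function; using a reversible isothermal path, ΔS_gas = nR ln(V₂/V₁) = 4.52 × 8.314 × ln(99.3/29.4) = 45.7 J/K.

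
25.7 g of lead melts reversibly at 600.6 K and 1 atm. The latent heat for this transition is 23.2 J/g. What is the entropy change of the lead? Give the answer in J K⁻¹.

Heat absorbed by the substance: Q = mL = 25.7 × 23.2 = 596.24 J.
At constant T, ΔS = Q_rev/T = 596.24 / 600.6 = 0.993 J/K.

ΔS = 0.993 J/K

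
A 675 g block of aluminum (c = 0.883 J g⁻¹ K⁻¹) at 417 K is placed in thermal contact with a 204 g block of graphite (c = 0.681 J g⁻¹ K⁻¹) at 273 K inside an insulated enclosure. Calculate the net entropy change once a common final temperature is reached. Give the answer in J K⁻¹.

ΔS_total = 9.24 J/K

Energy balance: T_f = (m₁c₁T₁ + m₂c₂T₂)/(m₁c₁ + m₂c₂) = 389.78 K.
ΔS₁ = m₁c₁ ln(T_f/T₁) = 596.025 × ln(389.78/417) = -40.23 J/K.
ΔS₂ = m₂c₂ ln(T_f/T₂) = 138.924 × ln(389.78/273) = 49.47 J/K.
ΔS_total = -40.23 + 49.47 = 9.24 J/K.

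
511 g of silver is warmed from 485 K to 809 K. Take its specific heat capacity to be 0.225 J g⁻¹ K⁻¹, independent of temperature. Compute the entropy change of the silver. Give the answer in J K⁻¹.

ΔS = 58.8 J/K

ΔS = ∫dQ_rev/T = m c ln(T₂/T₁) = 511 × 0.225 × ln(809/485) = 58.8 J/K.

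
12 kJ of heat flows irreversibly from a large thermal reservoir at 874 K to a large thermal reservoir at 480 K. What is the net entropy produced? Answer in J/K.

ΔS_hot = −Q/T_H = −12000/874 = -13.73 J/K and ΔS_cold = +Q/T_C = 12000/480 = 25 J/K.
ΔS_total = -13.73 + 25 = 11.3 J/K, positive as the second law requires.

ΔS_total = 11.3 J/K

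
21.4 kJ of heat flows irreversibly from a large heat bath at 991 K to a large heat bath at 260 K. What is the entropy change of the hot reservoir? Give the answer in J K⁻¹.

ΔS_hot = -21.6 J/K

The hot reservoir loses heat Q, so ΔS_hot = −Q/T_H = −21400/991 = -21.6 J/K.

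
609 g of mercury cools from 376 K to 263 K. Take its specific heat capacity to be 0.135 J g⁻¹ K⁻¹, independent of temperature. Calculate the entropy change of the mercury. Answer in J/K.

ΔS = -29.4 J/K

ΔS = ∫dQ_rev/T = m c ln(T₂/T₁) = 609 × 0.135 × ln(263/376) = -29.4 J/K.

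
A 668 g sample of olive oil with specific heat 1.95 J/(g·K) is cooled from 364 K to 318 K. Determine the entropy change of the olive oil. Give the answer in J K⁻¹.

ΔS = ∫dQ_rev/T = m c ln(T₂/T₁) = 668 × 1.95 × ln(318/364) = -176 J/K.

ΔS = -176 J/K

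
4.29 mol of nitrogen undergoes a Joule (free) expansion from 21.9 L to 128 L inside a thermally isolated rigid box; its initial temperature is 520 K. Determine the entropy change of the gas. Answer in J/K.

For an ideal gas in free expansion Q = 0 and W = 0, so T is unchanged.
Entropy is a state function; using a reversible isothermal path, ΔS_gas = nR ln(V₂/V₁) = 4.29 × 8.314 × ln(128/21.9) = 63 J/K.

ΔS_gas = 63 J/K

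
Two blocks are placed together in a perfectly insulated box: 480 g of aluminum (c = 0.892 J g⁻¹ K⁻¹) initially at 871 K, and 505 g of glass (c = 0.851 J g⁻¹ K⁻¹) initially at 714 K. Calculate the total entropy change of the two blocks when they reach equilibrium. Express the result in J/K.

ΔS_total = 4.23 J/K

Energy balance: T_f = (m₁c₁T₁ + m₂c₂T₂)/(m₁c₁ + m₂c₂) = 792.35 K.
ΔS₁ = m₁c₁ ln(T_f/T₁) = 428.16 × ln(792.35/871) = -40.52 J/K.
ΔS₂ = m₂c₂ ln(T_f/T₂) = 429.755 × ln(792.35/714) = 44.75 J/K.
ΔS_total = -40.52 + 44.75 = 4.23 J/K.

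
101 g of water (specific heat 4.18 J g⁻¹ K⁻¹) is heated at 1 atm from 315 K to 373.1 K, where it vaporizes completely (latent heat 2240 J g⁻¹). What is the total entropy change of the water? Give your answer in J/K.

ΔS = 678 J/K

Warming step: ΔS₁ = m c ln(T_tr/T_i) = 101 × 4.18 × ln(373.1/315) = 71.46 J/K.
Phase change: ΔS₂ = +mL/T_tr = 101 × 2240 / 373.1 = 606.4 J/K.
ΔS_total = (71.46) + (606.4) = 678 J/K.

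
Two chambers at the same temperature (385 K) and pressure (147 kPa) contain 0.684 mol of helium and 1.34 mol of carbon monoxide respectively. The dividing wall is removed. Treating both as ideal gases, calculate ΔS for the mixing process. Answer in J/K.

Mole fractions: x_A = 0.684/2.02 = 0.338, x_B = 0.662.
ΔS_mix = −R(n_A ln x_A + n_B ln x_B) = −8.314 × (0.684 ln 0.338 + 1.34 ln 0.662) = 10.8 J/K.

ΔS_mix = 10.8 J/K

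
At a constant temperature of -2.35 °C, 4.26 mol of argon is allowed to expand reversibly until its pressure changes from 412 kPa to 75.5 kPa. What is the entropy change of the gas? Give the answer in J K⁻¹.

For an isothermal ideal gas ΔS_gas = nR ln(P₁/P₂) = 4.26 × 8.314 × ln(412/75.5) = 60.1 J/K.

ΔS_gas = 60.1 J/K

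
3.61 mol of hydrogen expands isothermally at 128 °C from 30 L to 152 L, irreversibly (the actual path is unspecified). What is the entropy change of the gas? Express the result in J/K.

Entropy is a state function, so ΔS_gas depends only on the end states.
For an isothermal ideal gas ΔS_gas = nR ln(V₂/V₁) = 3.61 × 8.314 × ln(152/30) = 48.7 J/K.

ΔS_gas = 48.7 J/K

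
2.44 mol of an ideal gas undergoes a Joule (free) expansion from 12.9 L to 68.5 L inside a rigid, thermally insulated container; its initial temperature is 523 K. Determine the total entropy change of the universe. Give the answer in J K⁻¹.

For an ideal gas in free expansion Q = 0 and W = 0, so T is unchanged.
Entropy is a state function; using a reversible isothermal path, ΔS_gas = nR ln(V₂/V₁) = 2.44 × 8.314 × ln(68.5/12.9) = 33.9 J/K.
The insulated surroundings exchange no heat, so ΔS_surr = 0 and ΔS_universe = ΔS_gas.

ΔS_universe = 33.9 J/K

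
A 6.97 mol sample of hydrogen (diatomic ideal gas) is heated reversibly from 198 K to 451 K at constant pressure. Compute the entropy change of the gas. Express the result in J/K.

ΔS = 167 J/K

At constant pressure, ΔS = nC_p ln(T₂/T₁) with C_p = 7R/2 = 29.1 J mol⁻¹ K⁻¹.
ΔS = 6.97 × 29.1 × ln(451/198) = 167 J/K.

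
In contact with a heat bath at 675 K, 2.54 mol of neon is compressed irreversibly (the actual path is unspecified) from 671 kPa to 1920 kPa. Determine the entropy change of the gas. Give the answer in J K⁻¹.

Entropy is a state function, so ΔS_gas depends only on the end states.
For an isothermal ideal gas ΔS_gas = nR ln(P₁/P₂) = 2.54 × 8.314 × ln(671/1920) = -22.2 J/K.

ΔS_gas = -22.2 J/K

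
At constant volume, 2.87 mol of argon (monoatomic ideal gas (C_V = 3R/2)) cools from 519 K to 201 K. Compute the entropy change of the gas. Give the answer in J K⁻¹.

ΔS = -34 J/K

At constant volume, ΔS = nC_V ln(T₂/T₁) with C_V = 3R/2 = 12.47 J mol⁻¹ K⁻¹.
ΔS = 2.87 × 12.47 × ln(201/519) = -34 J/K.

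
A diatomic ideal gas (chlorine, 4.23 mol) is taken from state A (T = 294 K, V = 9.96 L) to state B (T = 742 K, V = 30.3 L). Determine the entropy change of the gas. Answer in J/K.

ΔS = 121 J/K

Entropy is a state function: ΔS = nC_V ln(T₂/T₁) + nR ln(V₂/V₁), with C_V = 5R/2 = 20.79 J mol⁻¹ K⁻¹ for a diatomic ideal gas.
ΔS = 4.23 × [20.79 × ln(742/294) + 8.314 × ln(30.3/9.96)] = 121 J/K.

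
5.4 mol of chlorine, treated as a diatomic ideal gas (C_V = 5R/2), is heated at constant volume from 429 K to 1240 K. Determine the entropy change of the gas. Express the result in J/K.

At constant volume, ΔS = nC_V ln(T₂/T₁) with C_V = 5R/2 = 20.79 J mol⁻¹ K⁻¹.
ΔS = 5.4 × 20.79 × ln(1240/429) = 119 J/K.

ΔS = 119 J/K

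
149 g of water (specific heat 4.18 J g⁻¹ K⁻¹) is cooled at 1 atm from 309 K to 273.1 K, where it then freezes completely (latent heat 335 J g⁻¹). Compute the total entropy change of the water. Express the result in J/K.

ΔS = -260 J/K

Cooling step: ΔS₁ = m c ln(T_tr/T_i) = 149 × 4.18 × ln(273.1/309) = -76.92 J/K.
Phase change: ΔS₂ = −mL/T_tr = −149 × 335 / 273.1 = -182.8 J/K.
ΔS_total = (-76.92) + (-182.8) = -260 J/K.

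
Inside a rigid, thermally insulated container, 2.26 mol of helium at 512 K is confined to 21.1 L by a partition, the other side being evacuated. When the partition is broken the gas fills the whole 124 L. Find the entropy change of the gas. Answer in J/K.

ΔS_gas = 33.3 J/K

For an ideal gas in free expansion Q = 0 and W = 0, so T is unchanged.
Entropy is a state function; using a reversible isothermal path, ΔS_gas = nR ln(V₂/V₁) = 2.26 × 8.314 × ln(124/21.1) = 33.3 J/K.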